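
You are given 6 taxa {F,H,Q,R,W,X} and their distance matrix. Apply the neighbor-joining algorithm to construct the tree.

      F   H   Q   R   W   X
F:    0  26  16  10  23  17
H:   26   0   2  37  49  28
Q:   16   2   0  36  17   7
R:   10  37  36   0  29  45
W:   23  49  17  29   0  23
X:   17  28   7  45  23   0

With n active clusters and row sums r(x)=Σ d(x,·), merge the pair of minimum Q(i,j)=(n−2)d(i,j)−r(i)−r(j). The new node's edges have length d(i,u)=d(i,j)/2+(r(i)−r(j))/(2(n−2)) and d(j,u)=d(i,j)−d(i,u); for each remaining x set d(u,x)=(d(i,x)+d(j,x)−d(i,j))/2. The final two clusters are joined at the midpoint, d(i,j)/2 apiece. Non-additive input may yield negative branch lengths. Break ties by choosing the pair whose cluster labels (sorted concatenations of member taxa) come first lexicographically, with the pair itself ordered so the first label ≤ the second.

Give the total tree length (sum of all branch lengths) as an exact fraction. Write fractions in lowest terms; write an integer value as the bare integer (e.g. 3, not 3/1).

907/16

step 1: merge (H,Q) at d=2, Q=-212; branch lengths H→9, Q→-7; new cluster HQ
  updated: d(F,HQ)=20, d(HQ,R)=71/2, d(HQ,W)=32, d(HQ,X)=33/2
step 2: merge (F,R) at d=10, Q=-319/2; branch lengths F→-13/4, R→53/4; new cluster FR
  updated: d(FR,HQ)=91/4, d(FR,W)=21, d(FR,X)=26
step 3: merge (FR,W) at d=21, Q=-415/4; branch lengths FR→143/16, W→193/16; new cluster FRW
  updated: d(FRW,HQ)=135/8, d(FRW,X)=14
step 4: merge (FRW,HQ) at d=135/8, Q=-379/8; branch lengths FRW→115/16, HQ→155/16; new cluster FHQRW
  updated: d(FHQRW,X)=109/16
step 5: merge (FHQRW,X) at d=109/16; branch lengths FHQRW→109/32, X→109/32; new cluster FHQRWX
final tree: ((((F:-13/4,R:53/4):143/16,W:193/16):115/16,(H:9,Q:-7):155/16):109/32,X:109/32)
total length: 907/16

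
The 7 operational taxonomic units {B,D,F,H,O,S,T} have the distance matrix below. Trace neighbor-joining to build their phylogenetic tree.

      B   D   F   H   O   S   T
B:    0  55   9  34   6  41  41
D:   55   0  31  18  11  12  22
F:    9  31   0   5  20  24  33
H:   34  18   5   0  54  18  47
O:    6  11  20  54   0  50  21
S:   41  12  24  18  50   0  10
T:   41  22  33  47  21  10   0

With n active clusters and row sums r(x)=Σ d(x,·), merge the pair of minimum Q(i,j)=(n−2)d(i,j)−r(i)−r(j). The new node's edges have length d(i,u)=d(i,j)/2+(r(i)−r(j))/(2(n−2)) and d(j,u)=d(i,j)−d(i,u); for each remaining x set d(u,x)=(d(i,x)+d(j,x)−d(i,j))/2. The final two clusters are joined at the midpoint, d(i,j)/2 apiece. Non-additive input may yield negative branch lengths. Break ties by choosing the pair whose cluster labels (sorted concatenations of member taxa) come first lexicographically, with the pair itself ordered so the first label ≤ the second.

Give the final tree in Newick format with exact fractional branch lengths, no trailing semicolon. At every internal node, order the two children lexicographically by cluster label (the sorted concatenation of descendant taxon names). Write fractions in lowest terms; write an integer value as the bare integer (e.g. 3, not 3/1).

1. join B+O (d=6, Q=-318) ⇒ BO; edges |B|=27/5, |O|=3/5
  updated: d(BO,D)=30, d(BO,F)=23/2, d(BO,H)=41, d(BO,S)=85/2, d(BO,T)=28
2. join F+H (d=5, Q=-427/2) ⇒ FH; edges |F|=-9/16, |H|=89/16
  updated: d(BO,FH)=95/4, d(D,FH)=22, d(FH,S)=37/2, d(FH,T)=75/2
3. join BO+FH (d=95/4, Q=-619/4) ⇒ BFHO; edges |BO|=125/8, |FH|=65/8
  updated: d(BFHO,D)=113/8, d(BFHO,S)=149/8, d(BFHO,T)=167/8
4. join BFHO+D (d=113/8, Q=-147/2) ⇒ BDFHO; edges |BFHO|=135/16, |D|=91/16
  updated: d(BDFHO,S)=33/4, d(BDFHO,T)=115/8
5. join BDFHO+S (d=33/4, Q=-261/8) ⇒ BDFHOS; edges |BDFHO|=101/16, |S|=31/16
  updated: d(BDFHOS,T)=129/16
6. join BDFHOS+T (d=129/16) ⇒ BDFHOST; edges |BDFHOS|=129/32, |T|=129/32
final tree: (((((B:27/5,O:3/5):125/8,(F:-9/16,H:89/16):65/8):135/16,D:91/16):101/16,S:31/16):129/32,T:129/32)
total length: 1043/16

(((((B:27/5,O:3/5):125/8,(F:-9/16,H:89/16):65/8):135/16,D:91/16):101/16,S:31/16):129/32,T:129/32)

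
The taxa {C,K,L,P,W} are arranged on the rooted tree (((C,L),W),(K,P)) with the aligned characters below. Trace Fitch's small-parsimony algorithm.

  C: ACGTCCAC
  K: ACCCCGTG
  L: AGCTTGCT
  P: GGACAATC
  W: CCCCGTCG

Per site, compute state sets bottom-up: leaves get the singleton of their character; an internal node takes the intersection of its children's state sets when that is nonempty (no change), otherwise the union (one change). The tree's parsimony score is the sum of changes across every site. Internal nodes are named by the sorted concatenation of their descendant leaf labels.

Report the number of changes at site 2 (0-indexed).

CL@0: {A} ∩ {A} = {A} (intersection, +0)
CLW@0: {A} ∪ {C} = {A,C} (union, +1)
KP@0: {A} ∪ {G} = {A,G} (union, +1)
CKLPW@0: {A,C} ∩ {A,G} = {A} (intersection, +0)
CL@1: {C} ∪ {G} = {C,G} (union, +1)
CLW@1: {C,G} ∩ {C} = {C} (intersection, +0)
KP@1: {C} ∪ {G} = {C,G} (union, +1)
CKLPW@1: {C} ∩ {C,G} = {C} (intersection, +0)
CL@2: {G} ∪ {C} = {C,G} (union, +1)
CLW@2: {C,G} ∩ {C} = {C} (intersection, +0)
KP@2: {C} ∪ {A} = {A,C} (union, +1)
CKLPW@2: {C} ∩ {A,C} = {C} (intersection, +0)
CL@3: {T} ∩ {T} = {T} (intersection, +0)
CLW@3: {T} ∪ {C} = {C,T} (union, +1)
KP@3: {C} ∩ {C} = {C} (intersection, +0)
CKLPW@3: {C,T} ∩ {C} = {C} (intersection, +0)
CL@4: {C} ∪ {T} = {C,T} (union, +1)
CLW@4: {C,T} ∪ {G} = {C,G,T} (union, +1)
KP@4: {C} ∪ {A} = {A,C} (union, +1)
CKLPW@4: {C,G,T} ∩ {A,C} = {C} (intersection, +0)
CL@5: {C} ∪ {G} = {C,G} (union, +1)
CLW@5: {C,G} ∪ {T} = {C,G,T} (union, +1)
KP@5: {G} ∪ {A} = {A,G} (union, +1)
CKLPW@5: {C,G,T} ∩ {A,G} = {G} (intersection, +0)
CL@6: {A} ∪ {C} = {A,C} (union, +1)
CLW@6: {A,C} ∩ {C} = {C} (intersection, +0)
KP@6: {T} ∩ {T} = {T} (intersection, +0)
CKLPW@6: {C} ∪ {T} = {C,T} (union, +1)
CL@7: {C} ∪ {T} = {C,T} (union, +1)
CLW@7: {C,T} ∪ {G} = {C,G,T} (union, +1)
KP@7: {G} ∪ {C} = {C,G} (union, +1)
CKLPW@7: {C,G,T} ∩ {C,G} = {C,G} (intersection, +0)
per-site changes: [2, 2, 2, 1, 3, 3, 2, 3]; total = 18

2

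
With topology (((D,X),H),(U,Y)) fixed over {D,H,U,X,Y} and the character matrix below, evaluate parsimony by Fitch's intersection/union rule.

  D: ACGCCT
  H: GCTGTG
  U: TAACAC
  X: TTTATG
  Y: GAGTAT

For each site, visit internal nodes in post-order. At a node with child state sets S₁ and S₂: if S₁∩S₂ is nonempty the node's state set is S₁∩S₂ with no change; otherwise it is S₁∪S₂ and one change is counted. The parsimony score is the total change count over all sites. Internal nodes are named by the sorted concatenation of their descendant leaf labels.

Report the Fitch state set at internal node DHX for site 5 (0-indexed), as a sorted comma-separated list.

G

[col 0] DX: children D:{A}, X:{T} ∪→ {A,T}; cost 1
[col 0] DHX: children DX:{A,T}, H:{G} ∪→ {A,G,T}; cost 1
[col 0] UY: children U:{T}, Y:{G} ∪→ {G,T}; cost 1
[col 0] DHUXY: children DHX:{A,G,T}, UY:{G,T} ∩→ {G,T}; cost 0
[col 1] DX: children D:{C}, X:{T} ∪→ {C,T}; cost 1
[col 1] DHX: children DX:{C,T}, H:{C} ∩→ {C}; cost 0
[col 1] UY: children U:{A}, Y:{A} ∩→ {A}; cost 0
[col 1] DHUXY: children DHX:{C}, UY:{A} ∪→ {A,C}; cost 1
[col 2] DX: children D:{G}, X:{T} ∪→ {G,T}; cost 1
[col 2] DHX: children DX:{G,T}, H:{T} ∩→ {T}; cost 0
[col 2] UY: children U:{A}, Y:{G} ∪→ {A,G}; cost 1
[col 2] DHUXY: children DHX:{T}, UY:{A,G} ∪→ {A,G,T}; cost 1
[col 3] DX: children D:{C}, X:{A} ∪→ {A,C}; cost 1
[col 3] DHX: children DX:{A,C}, H:{G} ∪→ {A,C,G}; cost 1
[col 3] UY: children U:{C}, Y:{T} ∪→ {C,T}; cost 1
[col 3] DHUXY: children DHX:{A,C,G}, UY:{C,T} ∩→ {C}; cost 0
[col 4] DX: children D:{C}, X:{T} ∪→ {C,T}; cost 1
[col 4] DHX: children DX:{C,T}, H:{T} ∩→ {T}; cost 0
[col 4] UY: children U:{A}, Y:{A} ∩→ {A}; cost 0
[col 4] DHUXY: children DHX:{T}, UY:{A} ∪→ {A,T}; cost 1
[col 5] DX: children D:{T}, X:{G} ∪→ {G,T}; cost 1
[col 5] DHX: children DX:{G,T}, H:{G} ∩→ {G}; cost 0
[col 5] UY: children U:{C}, Y:{T} ∪→ {C,T}; cost 1
[col 5] DHUXY: children DHX:{G}, UY:{C,T} ∪→ {C,G,T}; cost 1
per-site changes: [3, 2, 3, 3, 2, 3]; total = 16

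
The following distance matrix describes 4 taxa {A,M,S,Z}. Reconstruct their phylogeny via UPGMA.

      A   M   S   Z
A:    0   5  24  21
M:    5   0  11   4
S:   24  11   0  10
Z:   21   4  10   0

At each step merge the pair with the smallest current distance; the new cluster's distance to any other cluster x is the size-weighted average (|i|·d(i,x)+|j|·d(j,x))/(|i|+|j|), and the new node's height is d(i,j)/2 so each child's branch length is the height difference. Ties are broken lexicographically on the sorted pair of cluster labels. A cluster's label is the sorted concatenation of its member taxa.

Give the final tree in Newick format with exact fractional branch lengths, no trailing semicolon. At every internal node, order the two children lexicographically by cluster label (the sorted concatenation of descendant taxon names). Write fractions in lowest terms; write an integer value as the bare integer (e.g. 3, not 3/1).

(A:25/3,((M:2,Z:2):13/4,S:21/4):37/12)

1. join M+Z (d=4) ⇒ MZ; edges |M|=2, |Z|=2
  updated: d(A,MZ)=13, d(MZ,S)=21/2
2. join MZ+S (d=21/2) ⇒ MSZ; edges |MZ|=13/4, |S|=21/4
  updated: d(A,MSZ)=50/3
3. join A+MSZ (d=50/3) ⇒ AMSZ; edges |A|=25/3, |MSZ|=37/12
final tree: (A:25/3,((M:2,Z:2):13/4,S:21/4):37/12)
total length: 287/12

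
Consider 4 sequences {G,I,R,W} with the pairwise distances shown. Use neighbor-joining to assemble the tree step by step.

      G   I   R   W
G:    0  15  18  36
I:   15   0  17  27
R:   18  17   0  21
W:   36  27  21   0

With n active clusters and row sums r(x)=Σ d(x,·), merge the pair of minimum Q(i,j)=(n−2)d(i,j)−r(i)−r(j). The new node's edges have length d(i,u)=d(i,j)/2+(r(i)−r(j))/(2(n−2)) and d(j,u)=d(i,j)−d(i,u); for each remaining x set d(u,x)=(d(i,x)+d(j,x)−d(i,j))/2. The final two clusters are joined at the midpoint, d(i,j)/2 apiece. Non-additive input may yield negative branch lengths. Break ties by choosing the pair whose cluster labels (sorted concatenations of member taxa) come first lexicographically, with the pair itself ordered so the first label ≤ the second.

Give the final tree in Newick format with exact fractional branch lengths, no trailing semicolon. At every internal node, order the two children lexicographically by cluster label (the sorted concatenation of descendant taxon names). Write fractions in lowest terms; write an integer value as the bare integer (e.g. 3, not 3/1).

(((G:10,I:5):13/2,R:7/2):35/4,W:35/4)

step 1: merge (G,I) at d=15, Q=-98; branch lengths G→10, I→5; new cluster GI
  updated: d(GI,R)=10, d(GI,W)=24
step 2: merge (GI,R) at d=10, Q=-55; branch lengths GI→13/2, R→7/2; new cluster GIR
  updated: d(GIR,W)=35/2
step 3: merge (GIR,W) at d=35/2; branch lengths GIR→35/4, W→35/4; new cluster GIRW
final tree: (((G:10,I:5):13/2,R:7/2):35/4,W:35/4)
total length: 85/2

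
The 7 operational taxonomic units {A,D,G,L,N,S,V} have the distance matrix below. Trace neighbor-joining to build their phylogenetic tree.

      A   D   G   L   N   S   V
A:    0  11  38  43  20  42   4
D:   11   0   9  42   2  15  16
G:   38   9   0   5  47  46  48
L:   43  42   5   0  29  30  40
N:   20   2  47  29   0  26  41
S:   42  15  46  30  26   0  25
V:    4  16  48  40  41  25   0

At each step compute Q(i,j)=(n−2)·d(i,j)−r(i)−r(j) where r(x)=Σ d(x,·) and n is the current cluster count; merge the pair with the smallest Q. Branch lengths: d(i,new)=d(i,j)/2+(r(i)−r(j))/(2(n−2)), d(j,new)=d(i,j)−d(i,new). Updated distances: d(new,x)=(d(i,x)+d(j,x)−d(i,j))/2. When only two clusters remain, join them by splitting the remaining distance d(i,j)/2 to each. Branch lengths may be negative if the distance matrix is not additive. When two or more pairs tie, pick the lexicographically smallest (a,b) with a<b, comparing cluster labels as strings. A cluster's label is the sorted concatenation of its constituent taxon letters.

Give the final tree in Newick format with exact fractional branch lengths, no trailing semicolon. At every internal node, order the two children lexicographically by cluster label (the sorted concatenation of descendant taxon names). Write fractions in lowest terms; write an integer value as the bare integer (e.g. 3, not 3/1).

step 1: merge (G,L) at d=5, Q=-357; branch lengths G→29/10, L→21/10; new cluster GL
  updated: d(A,GL)=38, d(D,GL)=23, d(GL,N)=71/2, d(GL,S)=71/2, d(GL,V)=83/2
step 2: merge (A,V) at d=4, Q=-453/2; branch lengths A→7/16, V→57/16; new cluster AV
  updated: d(AV,D)=23/2, d(AV,GL)=151/4, d(AV,N)=57/2, d(AV,S)=63/2
step 3: merge (D,N) at d=2, Q=-275/2; branch lengths D→-23/4, N→31/4; new cluster DN
  updated: d(AV,DN)=19, d(DN,GL)=113/4, d(DN,S)=39/2
step 4: merge (AV,DN) at d=19, Q=-117; branch lengths AV→119/8, DN→33/8; new cluster ADNV
  updated: d(ADNV,GL)=47/2, d(ADNV,S)=16
step 5: merge (ADNV,GL) at d=47/2, Q=-75; branch lengths ADNV→2, GL→43/2; new cluster ADGLNV
  updated: d(ADGLNV,S)=14
step 6: merge (ADGLNV,S) at d=14; branch lengths ADGLNV→7, S→7; new cluster ADGLNSV
final tree: ((((A:7/16,V:57/16):119/8,(D:-23/4,N:31/4):33/8):2,(G:29/10,L:21/10):43/2):7,S:7)
total length: 135/2

((((A:7/16,V:57/16):119/8,(D:-23/4,N:31/4):33/8):2,(G:29/10,L:21/10):43/2):7,S:7)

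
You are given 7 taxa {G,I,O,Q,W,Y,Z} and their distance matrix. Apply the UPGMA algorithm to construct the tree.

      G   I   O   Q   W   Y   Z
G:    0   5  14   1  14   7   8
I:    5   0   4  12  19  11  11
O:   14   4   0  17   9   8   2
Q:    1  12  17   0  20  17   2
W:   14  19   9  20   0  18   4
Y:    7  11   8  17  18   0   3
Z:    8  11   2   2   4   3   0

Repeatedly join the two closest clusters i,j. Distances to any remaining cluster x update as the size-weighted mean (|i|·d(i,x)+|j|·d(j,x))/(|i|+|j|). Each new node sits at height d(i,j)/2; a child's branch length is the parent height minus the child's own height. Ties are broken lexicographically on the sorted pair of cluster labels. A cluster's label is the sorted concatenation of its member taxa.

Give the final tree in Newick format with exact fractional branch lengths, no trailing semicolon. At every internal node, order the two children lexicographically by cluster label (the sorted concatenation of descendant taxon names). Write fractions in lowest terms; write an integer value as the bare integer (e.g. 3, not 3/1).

iteration 1: select G,Q (d=1); attach at lengths (1/2, 1/2); label the merged cluster GQ
  updated: d(GQ,I)=17/2, d(GQ,O)=31/2, d(GQ,W)=17, d(GQ,Y)=12, d(GQ,Z)=5
iteration 2: select O,Z (d=2); attach at lengths (1, 1); label the merged cluster OZ
  updated: d(GQ,OZ)=41/4, d(I,OZ)=15/2, d(OZ,W)=13/2, d(OZ,Y)=11/2
iteration 3: select OZ,Y (d=11/2); attach at lengths (7/4, 11/4); label the merged cluster OYZ
  updated: d(GQ,OYZ)=65/6, d(I,OYZ)=26/3, d(OYZ,W)=31/3
iteration 4: select GQ,I (d=17/2); attach at lengths (15/4, 17/4); label the merged cluster GIQ
  updated: d(GIQ,OYZ)=91/9, d(GIQ,W)=53/3
iteration 5: select GIQ,OYZ (d=91/9); attach at lengths (29/36, 83/36); label the merged cluster GIOQYZ
  updated: d(GIOQYZ,W)=14
iteration 6: select GIOQYZ,W (d=14); attach at lengths (35/18, 7); label the merged cluster GIOQWYZ
final tree: ((((G:1/2,Q:1/2):15/4,I:17/4):29/36,((O:1,Z:1):7/4,Y:11/4):83/36):35/18,W:7)
total length: 248/9

((((G:1/2,Q:1/2):15/4,I:17/4):29/36,((O:1,Z:1):7/4,Y:11/4):83/36):35/18,W:7)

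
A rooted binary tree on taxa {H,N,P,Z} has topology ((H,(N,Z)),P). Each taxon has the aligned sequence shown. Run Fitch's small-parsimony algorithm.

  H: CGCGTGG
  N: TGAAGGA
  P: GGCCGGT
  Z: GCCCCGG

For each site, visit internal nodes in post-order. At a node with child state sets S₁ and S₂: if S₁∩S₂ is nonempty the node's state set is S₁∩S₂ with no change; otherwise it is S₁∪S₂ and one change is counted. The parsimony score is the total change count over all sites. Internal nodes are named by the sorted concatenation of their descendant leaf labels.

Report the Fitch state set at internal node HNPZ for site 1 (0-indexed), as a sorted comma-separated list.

G

site 0, node NZ: N={T} ∪ Z={G} → {G,T} (+1)
site 0, node HNZ: H={C} ∪ NZ={G,T} → {C,G,T} (+1)
site 0, node HNPZ: HNZ={C,G,T} ∩ P={G} → {G} (+0)
site 1, node NZ: N={G} ∪ Z={C} → {C,G} (+1)
site 1, node HNZ: H={G} ∩ NZ={C,G} → {G} (+0)
site 1, node HNPZ: HNZ={G} ∩ P={G} → {G} (+0)
site 2, node NZ: N={A} ∪ Z={C} → {A,C} (+1)
site 2, node HNZ: H={C} ∩ NZ={A,C} → {C} (+0)
site 2, node HNPZ: HNZ={C} ∩ P={C} → {C} (+0)
site 3, node NZ: N={A} ∪ Z={C} → {A,C} (+1)
site 3, node HNZ: H={G} ∪ NZ={A,C} → {A,C,G} (+1)
site 3, node HNPZ: HNZ={A,C,G} ∩ P={C} → {C} (+0)
site 4, node NZ: N={G} ∪ Z={C} → {C,G} (+1)
site 4, node HNZ: H={T} ∪ NZ={C,G} → {C,G,T} (+1)
site 4, node HNPZ: HNZ={C,G,T} ∩ P={G} → {G} (+0)
site 5, node NZ: N={G} ∩ Z={G} → {G} (+0)
site 5, node HNZ: H={G} ∩ NZ={G} → {G} (+0)
site 5, node HNPZ: HNZ={G} ∩ P={G} → {G} (+0)
site 6, node NZ: N={A} ∪ Z={G} → {A,G} (+1)
site 6, node HNZ: H={G} ∩ NZ={A,G} → {G} (+0)
site 6, node HNPZ: HNZ={G} ∪ P={T} → {G,T} (+1)
per-site changes: [2, 1, 1, 2, 2, 0, 2]; total = 10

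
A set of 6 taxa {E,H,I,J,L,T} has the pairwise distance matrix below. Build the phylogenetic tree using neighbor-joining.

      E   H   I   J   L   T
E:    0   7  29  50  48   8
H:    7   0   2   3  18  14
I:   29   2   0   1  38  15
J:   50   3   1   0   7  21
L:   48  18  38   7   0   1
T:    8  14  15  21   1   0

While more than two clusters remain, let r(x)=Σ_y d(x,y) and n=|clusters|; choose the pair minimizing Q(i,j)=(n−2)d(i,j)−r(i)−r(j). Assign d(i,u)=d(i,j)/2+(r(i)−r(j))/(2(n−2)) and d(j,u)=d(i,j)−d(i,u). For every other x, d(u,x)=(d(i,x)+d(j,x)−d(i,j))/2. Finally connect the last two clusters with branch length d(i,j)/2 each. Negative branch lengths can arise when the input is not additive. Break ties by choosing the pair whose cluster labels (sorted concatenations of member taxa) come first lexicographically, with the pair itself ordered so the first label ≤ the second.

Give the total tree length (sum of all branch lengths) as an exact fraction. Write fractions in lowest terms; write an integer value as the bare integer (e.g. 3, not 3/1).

309/8

step 1: merge (E,T) at d=8, Q=-169; branch lengths E→115/8, T→-51/8; new cluster ET
  updated: d(ET,H)=13/2, d(ET,I)=18, d(ET,J)=63/2, d(ET,L)=41/2
step 2: merge (J,L) at d=7, Q=-105; branch lengths J→-10/3, L→31/3; new cluster JL
  updated: d(ET,JL)=45/2, d(H,JL)=7, d(I,JL)=16
step 3: merge (ET,H) at d=13/2, Q=-99/2; branch lengths ET→89/8, H→-37/8; new cluster EHT
  updated: d(EHT,I)=27/4, d(EHT,JL)=23/2
step 4: merge (EHT,I) at d=27/4, Q=-137/4; branch lengths EHT→9/8, I→45/8; new cluster EHIT
  updated: d(EHIT,JL)=83/8
step 5: merge (EHIT,JL) at d=83/8; branch lengths EHIT→83/16, JL→83/16; new cluster EHIJLT
final tree: ((((E:115/8,T:-51/8):89/8,H:-37/8):9/8,I:45/8):83/16,(J:-10/3,L:31/3):83/16)
total length: 309/8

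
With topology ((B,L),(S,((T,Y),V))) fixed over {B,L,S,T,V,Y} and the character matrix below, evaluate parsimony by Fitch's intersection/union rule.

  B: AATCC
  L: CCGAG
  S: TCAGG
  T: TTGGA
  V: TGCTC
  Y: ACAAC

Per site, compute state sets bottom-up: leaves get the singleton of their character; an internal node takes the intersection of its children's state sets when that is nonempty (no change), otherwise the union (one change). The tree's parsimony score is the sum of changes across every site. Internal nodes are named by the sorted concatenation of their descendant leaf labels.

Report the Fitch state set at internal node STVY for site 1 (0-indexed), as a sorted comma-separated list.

C

site 0, node BL: B={A} ∪ L={C} → {A,C} (+1)
site 0, node TY: T={T} ∪ Y={A} → {A,T} (+1)
site 0, node TVY: TY={A,T} ∩ V={T} → {T} (+0)
site 0, node STVY: S={T} ∩ TVY={T} → {T} (+0)
site 0, node BLSTVY: BL={A,C} ∪ STVY={T} → {A,C,T} (+1)
site 1, node BL: B={A} ∪ L={C} → {A,C} (+1)
site 1, node TY: T={T} ∪ Y={C} → {C,T} (+1)
site 1, node TVY: TY={C,T} ∪ V={G} → {C,G,T} (+1)
site 1, node STVY: S={C} ∩ TVY={C,G,T} → {C} (+0)
site 1, node BLSTVY: BL={A,C} ∩ STVY={C} → {C} (+0)
site 2, node BL: B={T} ∪ L={G} → {G,T} (+1)
site 2, node TY: T={G} ∪ Y={A} → {A,G} (+1)
site 2, node TVY: TY={A,G} ∪ V={C} → {A,C,G} (+1)
site 2, node STVY: S={A} ∩ TVY={A,C,G} → {A} (+0)
site 2, node BLSTVY: BL={G,T} ∪ STVY={A} → {A,G,T} (+1)
site 3, node BL: B={C} ∪ L={A} → {A,C} (+1)
site 3, node TY: T={G} ∪ Y={A} → {A,G} (+1)
site 3, node TVY: TY={A,G} ∪ V={T} → {A,G,T} (+1)
site 3, node STVY: S={G} ∩ TVY={A,G,T} → {G} (+0)
site 3, node BLSTVY: BL={A,C} ∪ STVY={G} → {A,C,G} (+1)
site 4, node BL: B={C} ∪ L={G} → {C,G} (+1)
site 4, node TY: T={A} ∪ Y={C} → {A,C} (+1)
site 4, node TVY: TY={A,C} ∩ V={C} → {C} (+0)
site 4, node STVY: S={G} ∪ TVY={C} → {C,G} (+1)
site 4, node BLSTVY: BL={C,G} ∩ STVY={C,G} → {C,G} (+0)
per-site changes: [3, 3, 4, 4, 3]; total = 17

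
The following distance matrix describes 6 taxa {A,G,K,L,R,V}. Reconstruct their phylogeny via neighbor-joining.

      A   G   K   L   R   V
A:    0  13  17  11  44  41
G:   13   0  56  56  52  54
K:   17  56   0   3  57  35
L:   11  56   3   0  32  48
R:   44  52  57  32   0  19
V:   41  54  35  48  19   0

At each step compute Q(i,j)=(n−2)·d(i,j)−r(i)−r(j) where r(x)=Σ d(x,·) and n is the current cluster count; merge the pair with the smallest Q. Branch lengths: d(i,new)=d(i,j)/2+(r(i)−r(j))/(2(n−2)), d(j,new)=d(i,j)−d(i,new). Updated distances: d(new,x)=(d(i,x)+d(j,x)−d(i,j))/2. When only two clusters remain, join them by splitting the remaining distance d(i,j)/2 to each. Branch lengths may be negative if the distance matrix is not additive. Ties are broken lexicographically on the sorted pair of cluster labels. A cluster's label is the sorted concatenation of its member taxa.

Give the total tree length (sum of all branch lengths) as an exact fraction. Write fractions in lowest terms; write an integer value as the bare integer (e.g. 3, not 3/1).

643/8

step 1: merge (R,V) at d=19, Q=-325; branch lengths R→83/8, V→69/8; new cluster RV
  updated: d(A,RV)=33, d(G,RV)=87/2, d(K,RV)=73/2, d(L,RV)=61/2
step 2: merge (K,L) at d=3, Q=-204; branch lengths K→7/2, L→-1/2; new cluster KL
  updated: d(A,KL)=25/2, d(G,KL)=109/2, d(KL,RV)=32
step 3: merge (A,G) at d=13, Q=-287/2; branch lengths A→-53/8, G→157/8; new cluster AG
  updated: d(AG,KL)=27, d(AG,RV)=127/4
step 4: merge (AG,KL) at d=27, Q=-363/4; branch lengths AG→107/8, KL→109/8; new cluster AGKL
  updated: d(AGKL,RV)=147/8
step 5: merge (AGKL,RV) at d=147/8; branch lengths AGKL→147/16, RV→147/16; new cluster AGKLRV
final tree: (((A:-53/8,G:157/8):107/8,(K:7/2,L:-1/2):109/8):147/16,(R:83/8,V:69/8):147/16)
total length: 643/8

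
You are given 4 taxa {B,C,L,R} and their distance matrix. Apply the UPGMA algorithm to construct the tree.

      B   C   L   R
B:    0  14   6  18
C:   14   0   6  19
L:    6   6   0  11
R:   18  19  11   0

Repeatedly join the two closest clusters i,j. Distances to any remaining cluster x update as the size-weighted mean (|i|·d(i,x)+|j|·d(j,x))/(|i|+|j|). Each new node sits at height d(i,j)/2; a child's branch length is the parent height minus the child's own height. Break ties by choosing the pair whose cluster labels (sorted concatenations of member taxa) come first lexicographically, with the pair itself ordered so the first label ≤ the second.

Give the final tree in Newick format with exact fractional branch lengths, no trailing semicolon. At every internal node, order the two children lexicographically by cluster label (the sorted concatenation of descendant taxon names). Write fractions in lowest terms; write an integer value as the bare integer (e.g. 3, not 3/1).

iteration 1: select B,L (d=6); attach at lengths (3, 3); label the merged cluster BL
  updated: d(BL,C)=10, d(BL,R)=29/2
iteration 2: select BL,C (d=10); attach at lengths (2, 5); label the merged cluster BCL
  updated: d(BCL,R)=16
iteration 3: select BCL,R (d=16); attach at lengths (3, 8); label the merged cluster BCLR
final tree: (((B:3,L:3):2,C:5):3,R:8)
total length: 24

(((B:3,L:3):2,C:5):3,R:8)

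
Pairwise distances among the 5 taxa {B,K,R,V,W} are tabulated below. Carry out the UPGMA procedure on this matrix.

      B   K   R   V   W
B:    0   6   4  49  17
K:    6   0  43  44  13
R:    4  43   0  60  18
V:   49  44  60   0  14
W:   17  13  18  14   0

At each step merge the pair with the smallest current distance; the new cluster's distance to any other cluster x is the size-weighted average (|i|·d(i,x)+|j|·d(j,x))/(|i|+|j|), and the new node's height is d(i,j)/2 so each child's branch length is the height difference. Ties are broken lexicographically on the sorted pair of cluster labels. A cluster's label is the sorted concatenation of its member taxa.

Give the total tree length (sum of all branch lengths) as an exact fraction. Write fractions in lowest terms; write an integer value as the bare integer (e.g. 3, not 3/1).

iteration 1: select B,R (d=4); attach at lengths (2, 2); label the merged cluster BR
  updated: d(BR,K)=49/2, d(BR,V)=109/2, d(BR,W)=35/2
iteration 2: select K,W (d=13); attach at lengths (13/2, 13/2); label the merged cluster KW
  updated: d(BR,KW)=21, d(KW,V)=29
iteration 3: select BR,KW (d=21); attach at lengths (17/2, 4); label the merged cluster BKRW
  updated: d(BKRW,V)=167/4
iteration 4: select BKRW,V (d=167/4); attach at lengths (83/8, 167/8); label the merged cluster BKRVW
final tree: (((B:2,R:2):17/2,(K:13/2,W:13/2):4):83/8,V:167/8)
total length: 243/4

243/4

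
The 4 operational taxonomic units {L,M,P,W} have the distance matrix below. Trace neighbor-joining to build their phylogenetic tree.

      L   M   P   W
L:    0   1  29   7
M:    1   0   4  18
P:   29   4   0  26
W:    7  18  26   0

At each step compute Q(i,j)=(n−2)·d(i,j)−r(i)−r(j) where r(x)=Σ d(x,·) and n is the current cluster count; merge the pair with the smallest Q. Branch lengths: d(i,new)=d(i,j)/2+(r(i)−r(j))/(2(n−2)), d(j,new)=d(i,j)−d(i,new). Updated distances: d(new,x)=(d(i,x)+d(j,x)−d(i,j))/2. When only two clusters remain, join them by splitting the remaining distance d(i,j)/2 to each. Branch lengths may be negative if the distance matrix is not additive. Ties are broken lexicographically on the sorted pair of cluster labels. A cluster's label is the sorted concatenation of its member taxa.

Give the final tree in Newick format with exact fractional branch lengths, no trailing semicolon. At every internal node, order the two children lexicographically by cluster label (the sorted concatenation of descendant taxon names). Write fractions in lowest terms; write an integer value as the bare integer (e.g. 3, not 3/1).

iteration 1: select L,W (d=7, Q=-74); attach at lengths (0, 7); label the merged cluster LW
  updated: d(LW,M)=6, d(LW,P)=24
iteration 2: select LW,M (d=6, Q=-34); attach at lengths (13, -7); label the merged cluster LMW
  updated: d(LMW,P)=11
iteration 3: select LMW,P (d=11); attach at lengths (11/2, 11/2); label the merged cluster LMPW
final tree: (((L:0,W:7):13,M:-7):11/2,P:11/2)
total length: 24

(((L:0,W:7):13,M:-7):11/2,P:11/2)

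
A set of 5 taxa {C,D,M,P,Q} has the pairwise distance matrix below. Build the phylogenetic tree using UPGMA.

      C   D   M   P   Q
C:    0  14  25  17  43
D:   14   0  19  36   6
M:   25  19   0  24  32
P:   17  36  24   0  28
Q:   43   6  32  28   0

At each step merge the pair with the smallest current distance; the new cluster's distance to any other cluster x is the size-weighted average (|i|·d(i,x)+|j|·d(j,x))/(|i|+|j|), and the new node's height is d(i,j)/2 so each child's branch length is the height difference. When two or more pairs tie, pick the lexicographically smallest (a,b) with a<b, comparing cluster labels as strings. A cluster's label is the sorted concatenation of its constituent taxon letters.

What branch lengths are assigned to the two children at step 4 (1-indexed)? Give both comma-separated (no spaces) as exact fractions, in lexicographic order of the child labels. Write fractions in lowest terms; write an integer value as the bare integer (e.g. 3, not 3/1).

iteration 1: select D,Q (d=6); attach at lengths (3, 3); label the merged cluster DQ
  updated: d(C,DQ)=57/2, d(DQ,M)=51/2, d(DQ,P)=32
iteration 2: select C,P (d=17); attach at lengths (17/2, 17/2); label the merged cluster CP
  updated: d(CP,DQ)=121/4, d(CP,M)=49/2
iteration 3: select CP,M (d=49/2); attach at lengths (15/4, 49/4); label the merged cluster CMP
  updated: d(CMP,DQ)=86/3
iteration 4: select CMP,DQ (d=86/3); attach at lengths (25/12, 34/3); label the merged cluster CDMPQ
final tree: (((C:17/2,P:17/2):15/4,M:49/4):25/12,(D:3,Q:3):34/3)
total length: 629/12

25/12,34/3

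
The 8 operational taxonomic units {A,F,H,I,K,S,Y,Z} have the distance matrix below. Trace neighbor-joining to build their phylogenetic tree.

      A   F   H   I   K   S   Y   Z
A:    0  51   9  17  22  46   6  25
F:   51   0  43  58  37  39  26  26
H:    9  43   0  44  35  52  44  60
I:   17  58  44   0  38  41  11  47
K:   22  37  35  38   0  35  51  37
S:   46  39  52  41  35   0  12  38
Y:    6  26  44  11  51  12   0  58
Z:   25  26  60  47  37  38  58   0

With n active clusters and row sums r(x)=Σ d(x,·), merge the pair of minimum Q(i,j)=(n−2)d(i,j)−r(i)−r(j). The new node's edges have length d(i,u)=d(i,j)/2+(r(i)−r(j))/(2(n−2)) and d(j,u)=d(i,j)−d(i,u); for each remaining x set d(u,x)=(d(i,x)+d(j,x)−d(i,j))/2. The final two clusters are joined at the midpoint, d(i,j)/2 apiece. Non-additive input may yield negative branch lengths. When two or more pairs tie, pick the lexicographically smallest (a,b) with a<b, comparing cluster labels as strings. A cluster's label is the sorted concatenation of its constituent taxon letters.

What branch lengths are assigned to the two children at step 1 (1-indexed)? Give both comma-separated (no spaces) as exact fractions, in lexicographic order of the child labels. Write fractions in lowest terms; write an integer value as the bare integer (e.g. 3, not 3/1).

1. join F+Z (d=26, Q=-415) ⇒ FZ; edges |F|=145/12, |Z|=167/12
  updated: d(A,FZ)=25, d(FZ,H)=77/2, d(FZ,I)=79/2, d(FZ,K)=24, d(FZ,S)=51/2, d(FZ,Y)=29
2. join S+Y (d=12, Q=-609/2) ⇒ SY; edges |S|=237/20, |Y|=3/20
  updated: d(A,SY)=20, d(FZ,SY)=85/4, d(H,SY)=42, d(I,SY)=20, d(K,SY)=37
3. join A+H (d=9, Q=-451/2) ⇒ AH; edges |A|=-79/16, |H|=223/16
  updated: d(AH,FZ)=109/4, d(AH,I)=26, d(AH,K)=24, d(AH,SY)=53/2
4. join I+SY (d=20, Q=-673/4) ⇒ ISY; edges |I|=105/8, |SY|=55/8
  updated: d(AH,ISY)=65/4, d(FZ,ISY)=163/8, d(ISY,K)=55/2
5. join AH+ISY (d=65/4, Q=-793/8) ⇒ AHISY; edges |AH|=287/32, |ISY|=233/32
  updated: d(AHISY,FZ)=251/16, d(AHISY,K)=141/8
6. join AHISY+FZ (d=251/16, Q=-917/16) ⇒ AFHISYZ; edges |AHISY|=149/32, |FZ|=353/32
  updated: d(AFHISYZ,K)=415/32
7. join AFHISYZ+K (d=415/32) ⇒ AFHIKSYZ; edges |AFHISYZ|=415/64, |K|=415/64
final tree: ((((A:-79/16,H:223/16):287/32,(I:105/8,(S:237/20,Y:3/20):55/8):233/32):149/32,(F:145/12,Z:167/12):353/32):415/64,K:415/64)
total length: 3581/32

145/12,167/12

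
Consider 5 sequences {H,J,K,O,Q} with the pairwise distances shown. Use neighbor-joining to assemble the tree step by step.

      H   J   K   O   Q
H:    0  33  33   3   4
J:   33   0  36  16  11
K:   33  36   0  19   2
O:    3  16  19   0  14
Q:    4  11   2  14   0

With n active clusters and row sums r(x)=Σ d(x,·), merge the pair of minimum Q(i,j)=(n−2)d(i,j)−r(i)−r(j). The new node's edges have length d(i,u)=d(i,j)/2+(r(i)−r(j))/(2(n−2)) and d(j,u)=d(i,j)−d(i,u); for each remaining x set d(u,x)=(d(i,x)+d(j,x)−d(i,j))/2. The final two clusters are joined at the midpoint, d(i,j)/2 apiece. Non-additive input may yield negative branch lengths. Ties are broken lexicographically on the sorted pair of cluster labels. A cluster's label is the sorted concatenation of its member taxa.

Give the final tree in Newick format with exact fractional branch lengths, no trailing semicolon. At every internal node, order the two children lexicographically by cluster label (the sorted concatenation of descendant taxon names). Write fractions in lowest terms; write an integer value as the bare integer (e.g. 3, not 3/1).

iteration 1: select H,O (d=3, Q=-116); attach at lengths (5, -2); label the merged cluster HO
  updated: d(HO,J)=23, d(HO,K)=49/2, d(HO,Q)=15/2
iteration 2: select HO,J (d=23, Q=-79); attach at lengths (31/4, 61/4); label the merged cluster HJO
  updated: d(HJO,K)=75/4, d(HJO,Q)=-9/4
iteration 3: select HJO,K (d=75/4, Q=-37/2); attach at lengths (29/4, 23/2); label the merged cluster HJKO
  updated: d(HJKO,Q)=-19/2
iteration 4: select HJKO,Q (d=-19/2); attach at lengths (-19/4, -19/4); label the merged cluster HJKOQ
final tree: ((((H:5,O:-2):31/4,J:61/4):29/4,K:23/2):-19/4,Q:-19/4)
total length: 141/4

((((H:5,O:-2):31/4,J:61/4):29/4,K:23/2):-19/4,Q:-19/4)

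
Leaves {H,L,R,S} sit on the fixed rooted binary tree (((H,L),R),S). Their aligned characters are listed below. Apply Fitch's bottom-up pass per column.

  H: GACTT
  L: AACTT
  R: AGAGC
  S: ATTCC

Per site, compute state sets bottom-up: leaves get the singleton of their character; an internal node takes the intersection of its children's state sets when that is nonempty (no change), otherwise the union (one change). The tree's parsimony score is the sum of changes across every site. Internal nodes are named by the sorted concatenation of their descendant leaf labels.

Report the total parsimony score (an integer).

HL@0: {G} ∪ {A} = {A,G} (union, +1)
HLR@0: {A,G} ∩ {A} = {A} (intersection, +0)
HLRS@0: {A} ∩ {A} = {A} (intersection, +0)
HL@1: {A} ∩ {A} = {A} (intersection, +0)
HLR@1: {A} ∪ {G} = {A,G} (union, +1)
HLRS@1: {A,G} ∪ {T} = {A,G,T} (union, +1)
HL@2: {C} ∩ {C} = {C} (intersection, +0)
HLR@2: {C} ∪ {A} = {A,C} (union, +1)
HLRS@2: {A,C} ∪ {T} = {A,C,T} (union, +1)
HL@3: {T} ∩ {T} = {T} (intersection, +0)
HLR@3: {T} ∪ {G} = {G,T} (union, +1)
HLRS@3: {G,T} ∪ {C} = {C,G,T} (union, +1)
HL@4: {T} ∩ {T} = {T} (intersection, +0)
HLR@4: {T} ∪ {C} = {C,T} (union, +1)
HLRS@4: {C,T} ∩ {C} = {C} (intersection, +0)
per-site changes: [1, 2, 2, 2, 1]; total = 8

8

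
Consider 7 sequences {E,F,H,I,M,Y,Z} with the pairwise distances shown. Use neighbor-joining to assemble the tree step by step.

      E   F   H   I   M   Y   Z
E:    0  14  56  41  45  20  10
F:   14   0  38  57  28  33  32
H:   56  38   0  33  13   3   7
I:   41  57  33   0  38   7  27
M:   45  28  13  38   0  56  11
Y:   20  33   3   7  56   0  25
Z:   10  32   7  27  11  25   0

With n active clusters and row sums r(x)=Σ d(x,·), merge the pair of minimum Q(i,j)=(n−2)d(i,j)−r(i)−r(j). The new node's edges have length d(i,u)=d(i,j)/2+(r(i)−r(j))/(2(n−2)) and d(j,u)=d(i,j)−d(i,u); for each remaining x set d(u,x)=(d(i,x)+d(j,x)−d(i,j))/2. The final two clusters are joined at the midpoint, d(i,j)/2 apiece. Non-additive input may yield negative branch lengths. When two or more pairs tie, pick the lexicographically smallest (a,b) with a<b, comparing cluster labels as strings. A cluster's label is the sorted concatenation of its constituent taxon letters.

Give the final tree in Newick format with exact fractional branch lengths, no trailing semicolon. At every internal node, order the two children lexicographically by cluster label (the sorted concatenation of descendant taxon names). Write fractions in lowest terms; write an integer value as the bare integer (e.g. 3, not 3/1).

((((E:27/5,F:43/5):523/32,Z:-75/32):35/32,(H:41/24,(I:129/16,Y:-17/16):307/24):283/32):389/64,M:389/64)

step 1: merge (E,F) at d=14, Q=-318; branch lengths E→27/5, F→43/5; new cluster EF
  updated: d(EF,H)=40, d(EF,I)=42, d(EF,M)=59/2, d(EF,Y)=39/2, d(EF,Z)=14
step 2: merge (I,Y) at d=7, Q=-459/2; branch lengths I→129/16, Y→-17/16; new cluster IY
  updated: d(EF,IY)=109/4, d(H,IY)=29/2, d(IY,M)=87/2, d(IY,Z)=45/2
step 3: merge (H,IY) at d=29/2, Q=-555/4; branch lengths H→41/24, IY→307/24; new cluster HIY
  updated: d(EF,HIY)=211/8, d(HIY,M)=21, d(HIY,Z)=15/2
step 4: merge (EF,Z) at d=14, Q=-595/8; branch lengths EF→523/32, Z→-75/32; new cluster EFZ
  updated: d(EFZ,HIY)=159/16, d(EFZ,M)=53/4
step 5: merge (EFZ,HIY) at d=159/16, Q=-707/16; branch lengths EFZ→35/32, HIY→283/32; new cluster EFHIYZ
  updated: d(EFHIYZ,M)=389/32
step 6: merge (EFHIYZ,M) at d=389/32; branch lengths EFHIYZ→389/64, M→389/64; new cluster EFHIMYZ
final tree: ((((E:27/5,F:43/5):523/32,Z:-75/32):35/32,(H:41/24,(I:129/16,Y:-17/16):307/24):283/32):389/64,M:389/64)
total length: 2291/32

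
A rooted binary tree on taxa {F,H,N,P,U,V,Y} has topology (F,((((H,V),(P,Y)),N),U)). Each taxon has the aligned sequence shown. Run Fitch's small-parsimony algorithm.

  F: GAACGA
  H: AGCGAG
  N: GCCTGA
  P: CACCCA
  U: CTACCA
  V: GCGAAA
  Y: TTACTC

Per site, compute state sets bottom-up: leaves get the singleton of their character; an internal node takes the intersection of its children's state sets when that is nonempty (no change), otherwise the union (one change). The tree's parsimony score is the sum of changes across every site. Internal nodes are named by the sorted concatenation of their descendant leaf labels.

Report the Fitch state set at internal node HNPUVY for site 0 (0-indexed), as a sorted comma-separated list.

C,G

HV@0: {A} ∪ {G} = {A,G} (union, +1)
PY@0: {C} ∪ {T} = {C,T} (union, +1)
HPVY@0: {A,G} ∪ {C,T} = {A,C,G,T} (union, +1)
HNPVY@0: {A,C,G,T} ∩ {G} = {G} (intersection, +0)
HNPUVY@0: {G} ∪ {C} = {C,G} (union, +1)
FHNPUVY@0: {G} ∩ {C,G} = {G} (intersection, +0)
HV@1: {G} ∪ {C} = {C,G} (union, +1)
PY@1: {A} ∪ {T} = {A,T} (union, +1)
HPVY@1: {C,G} ∪ {A,T} = {A,C,G,T} (union, +1)
HNPVY@1: {A,C,G,T} ∩ {C} = {C} (intersection, +0)
HNPUVY@1: {C} ∪ {T} = {C,T} (union, +1)
FHNPUVY@1: {A} ∪ {C,T} = {A,C,T} (union, +1)
HV@2: {C} ∪ {G} = {C,G} (union, +1)
PY@2: {C} ∪ {A} = {A,C} (union, +1)
HPVY@2: {C,G} ∩ {A,C} = {C} (intersection, +0)
HNPVY@2: {C} ∩ {C} = {C} (intersection, +0)
HNPUVY@2: {C} ∪ {A} = {A,C} (union, +1)
FHNPUVY@2: {A} ∩ {A,C} = {A} (intersection, +0)
HV@3: {G} ∪ {A} = {A,G} (union, +1)
PY@3: {C} ∩ {C} = {C} (intersection, +0)
HPVY@3: {A,G} ∪ {C} = {A,C,G} (union, +1)
HNPVY@3: {A,C,G} ∪ {T} = {A,C,G,T} (union, +1)
HNPUVY@3: {A,C,G,T} ∩ {C} = {C} (intersection, +0)
FHNPUVY@3: {C} ∩ {C} = {C} (intersection, +0)
HV@4: {A} ∩ {A} = {A} (intersection, +0)
PY@4: {C} ∪ {T} = {C,T} (union, +1)
HPVY@4: {A} ∪ {C,T} = {A,C,T} (union, +1)
HNPVY@4: {A,C,T} ∪ {G} = {A,C,G,T} (union, +1)
HNPUVY@4: {A,C,G,T} ∩ {C} = {C} (intersection, +0)
FHNPUVY@4: {G} ∪ {C} = {C,G} (union, +1)
HV@5: {G} ∪ {A} = {A,G} (union, +1)
PY@5: {A} ∪ {C} = {A,C} (union, +1)
HPVY@5: {A,G} ∩ {A,C} = {A} (intersection, +0)
HNPVY@5: {A} ∩ {A} = {A} (intersection, +0)
HNPUVY@5: {A} ∩ {A} = {A} (intersection, +0)
FHNPUVY@5: {A} ∩ {A} = {A} (intersection, +0)
per-site changes: [4, 5, 3, 3, 4, 2]; total = 21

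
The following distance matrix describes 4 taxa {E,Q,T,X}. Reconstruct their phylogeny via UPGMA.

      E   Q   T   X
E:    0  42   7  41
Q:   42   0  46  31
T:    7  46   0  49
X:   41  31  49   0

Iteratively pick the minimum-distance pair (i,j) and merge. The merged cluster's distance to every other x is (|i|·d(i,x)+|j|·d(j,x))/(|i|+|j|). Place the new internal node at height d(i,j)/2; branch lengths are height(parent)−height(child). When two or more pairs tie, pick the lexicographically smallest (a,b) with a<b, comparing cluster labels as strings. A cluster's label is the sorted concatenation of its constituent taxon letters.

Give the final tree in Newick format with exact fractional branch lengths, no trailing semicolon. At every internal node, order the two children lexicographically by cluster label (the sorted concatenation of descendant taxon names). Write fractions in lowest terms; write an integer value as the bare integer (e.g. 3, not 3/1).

((E:7/2,T:7/2):75/4,(Q:31/2,X:31/2):27/4)

1. join E+T (d=7) ⇒ ET; edges |E|=7/2, |T|=7/2
  updated: d(ET,Q)=44, d(ET,X)=45
2. join Q+X (d=31) ⇒ QX; edges |Q|=31/2, |X|=31/2
  updated: d(ET,QX)=89/2
3. join ET+QX (d=89/2) ⇒ EQTX; edges |ET|=75/4, |QX|=27/4
final tree: ((E:7/2,T:7/2):75/4,(Q:31/2,X:31/2):27/4)
total length: 127/2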